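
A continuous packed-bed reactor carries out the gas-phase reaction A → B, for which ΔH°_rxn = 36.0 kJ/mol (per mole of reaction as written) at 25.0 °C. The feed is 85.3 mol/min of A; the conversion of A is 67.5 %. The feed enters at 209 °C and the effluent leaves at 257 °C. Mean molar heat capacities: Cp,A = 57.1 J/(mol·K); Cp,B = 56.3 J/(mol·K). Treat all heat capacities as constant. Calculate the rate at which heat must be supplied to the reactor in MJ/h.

Extent of reaction ξ = 0.675 × 85.3 = 57.578 mol/min
Reaction term: ξ·ΔH°_rxn = 57.578 × 36.0 = 2072.8 kJ/min
Sensible, feed 209→25 °C: -896.2 kJ/min
Outlet flows (mol/min): A 27.722, B 57.578
Sensible, products 25→257 °C: 1119.3 kJ/min
Q = ΔH = 2295.9 kJ/min = 38.265 kW
Heat supplied = 137.75 MJ/h

Q_in = 138 MJ/h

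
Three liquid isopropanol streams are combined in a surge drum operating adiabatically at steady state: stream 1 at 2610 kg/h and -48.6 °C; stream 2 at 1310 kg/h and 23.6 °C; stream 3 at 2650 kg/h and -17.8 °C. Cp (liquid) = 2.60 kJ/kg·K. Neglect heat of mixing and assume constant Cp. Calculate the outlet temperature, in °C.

T_out = -21.8 °C

No heat crosses the boundary, so H_out = H_in.
T_out = Σ ṁᵢCp,ᵢTᵢ / Σ ṁᵢCp,ᵢ
      = -372060 / 17082 = -21.781 °C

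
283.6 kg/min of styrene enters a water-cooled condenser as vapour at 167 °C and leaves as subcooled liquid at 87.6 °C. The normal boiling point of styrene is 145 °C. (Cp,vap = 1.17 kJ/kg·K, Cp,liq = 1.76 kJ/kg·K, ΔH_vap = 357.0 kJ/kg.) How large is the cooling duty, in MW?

Q_c = 2.29 MW

vapour 167→145 °C: -25.74 kJ/kg
condensation at 145 °C: -357 kJ/kg
liquid 145→87.6 °C: -101.02 kJ/kg
Δh = -25.74 + -357 + -101.02 = -483.76 kJ/kg
Q = ṁ·Δh = 283.6 kg/min × -483.76 kJ/kg = -137200 kJ/min
|Q| = 2286.6 kW = 2.2866 MW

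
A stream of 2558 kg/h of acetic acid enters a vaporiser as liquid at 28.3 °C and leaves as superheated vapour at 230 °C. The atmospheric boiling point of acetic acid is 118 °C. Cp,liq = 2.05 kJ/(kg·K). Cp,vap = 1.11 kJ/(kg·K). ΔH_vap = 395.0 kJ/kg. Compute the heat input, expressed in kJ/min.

liquid 28.3→118 °C: 183.88 kJ/kg
vaporisation at 118 °C: 395 kJ/kg
vapour 118→230 °C: 124.32 kJ/kg
Δh = 183.88 + 395 + 124.32 = 703.21 kJ/kg
Q = ṁ·Δh = 2558 kg/h × 703.21 kJ/kg = 1.7988e+06 kJ/h
|Q| = 499.67 kW = 29980 kJ/min

Q = 30000 kJ/min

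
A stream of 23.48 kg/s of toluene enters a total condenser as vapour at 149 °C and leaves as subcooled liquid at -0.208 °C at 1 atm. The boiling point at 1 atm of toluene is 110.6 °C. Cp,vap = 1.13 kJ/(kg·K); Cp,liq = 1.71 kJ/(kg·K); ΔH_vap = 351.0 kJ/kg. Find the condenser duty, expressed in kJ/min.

Q_c = 823000 kJ/min

vapour 149→110.6 °C: -43.392 kJ/kg
condensation at 110.6 °C: -351 kJ/kg
liquid 110.6→-0.208 °C: -189.48 kJ/kg
Δh = -43.392 + -351 + -189.48 = -583.87 kJ/kg
Q = ṁ·Δh = 23.48 kg/s × -583.87 kJ/kg = -13709 kJ/s
|Q| = 13709 kW = 822560 kJ/min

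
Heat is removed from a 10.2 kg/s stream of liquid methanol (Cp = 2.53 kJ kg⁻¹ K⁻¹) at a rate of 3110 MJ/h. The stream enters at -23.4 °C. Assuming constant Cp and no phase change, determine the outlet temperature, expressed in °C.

Q = 3110 MJ/h = 863.89 kJ/s
ΔT = Q/(ṁ·Cp) = 863.89/(10.2×2.53) = 33.476 K
T_out = -23.4 − 33.476 = -56.876 °C

T_out = -56.9 °C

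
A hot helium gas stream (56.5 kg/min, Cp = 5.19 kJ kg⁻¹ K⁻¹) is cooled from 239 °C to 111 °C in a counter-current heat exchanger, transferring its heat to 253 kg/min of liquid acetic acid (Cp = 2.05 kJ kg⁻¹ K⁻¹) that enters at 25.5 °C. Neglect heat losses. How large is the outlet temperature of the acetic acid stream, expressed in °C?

Heat released by hot stream: Q = 56.5 × 5.19 × (239 − 111) = 37534 kJ/min
Energy balance on cold side (adiabatic exchanger): Q = ṁ_c·Cp_c·(T_c,out − T_c,in)
T_c,out = 25.5 + 37534/(253 × 2.05) = 97.869 °C

T_c,out = 97.9 °C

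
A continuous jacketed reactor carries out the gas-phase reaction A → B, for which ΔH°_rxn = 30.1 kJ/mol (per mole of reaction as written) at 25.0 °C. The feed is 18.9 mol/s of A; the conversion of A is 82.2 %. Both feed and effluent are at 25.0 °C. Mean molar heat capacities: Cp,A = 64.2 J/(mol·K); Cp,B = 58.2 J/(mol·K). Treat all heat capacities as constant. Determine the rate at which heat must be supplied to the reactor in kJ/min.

Extent of reaction ξ = 0.822 × 18.9 = 15.536 mol/s
Reaction term: ξ·ΔH°_rxn = 15.536 × 30.1 = 467.63 kJ/s
Q = ΔH = 467.63 kJ/s = 467.63 kW
Heat supplied = 28058 kJ/min

Q_in = 28100 kJ/min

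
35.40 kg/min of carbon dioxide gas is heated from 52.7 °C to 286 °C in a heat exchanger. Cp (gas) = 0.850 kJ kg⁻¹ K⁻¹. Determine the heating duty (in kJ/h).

Q = 421000 kJ/h

Q = ṁ·Cp·ΔT = 35.40 × 0.850 × (286 − 52.7) = 7020 kJ/min
Converting: 7020 / 60 s = 117 kW
Heating duty = 421200 kJ/h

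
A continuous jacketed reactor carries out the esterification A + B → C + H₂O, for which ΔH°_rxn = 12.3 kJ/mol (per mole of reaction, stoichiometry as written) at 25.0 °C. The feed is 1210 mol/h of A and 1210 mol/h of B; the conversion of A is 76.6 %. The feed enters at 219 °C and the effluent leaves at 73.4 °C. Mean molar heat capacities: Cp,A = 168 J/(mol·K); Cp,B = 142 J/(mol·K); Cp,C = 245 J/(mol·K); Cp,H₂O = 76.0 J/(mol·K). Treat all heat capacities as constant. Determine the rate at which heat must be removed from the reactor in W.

Extent of reaction ξ = 0.766 × 1210 = 926.86 mol/h
Reaction term: ξ·ΔH°_rxn = 926.86 × 12.3 = 11400 kJ/h
Sensible, feed 219→25 °C: -72769 kJ/h
Outlet flows (mol/h): A 283.14, B 283.14, C 926.86, H₂O 926.86
Sensible, products 25→73.4 °C: 18648 kJ/h
Q = ΔH = -42721 kJ/h = -11.867 kW
Heat removed = 11867 W

Q_out = 11900 W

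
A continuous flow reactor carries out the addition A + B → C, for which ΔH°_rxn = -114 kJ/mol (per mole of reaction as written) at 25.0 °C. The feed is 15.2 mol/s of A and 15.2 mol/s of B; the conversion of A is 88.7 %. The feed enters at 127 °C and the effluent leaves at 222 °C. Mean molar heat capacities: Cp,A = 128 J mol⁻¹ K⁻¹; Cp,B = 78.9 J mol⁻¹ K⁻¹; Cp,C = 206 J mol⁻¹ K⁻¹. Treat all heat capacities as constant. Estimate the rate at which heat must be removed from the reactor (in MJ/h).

Q_out = 4470 MJ/h

Extent of reaction ξ = 0.887 × 15.2 = 13.482 mol/s
Reaction term: ξ·ΔH°_rxn = 13.482 × -114 = -1537 kJ/s
Sensible, feed 127→25 °C: -320.78 kJ/s
Outlet flows (mol/s): A 1.7176, B 1.7176, C 13.482
Sensible, products 25→222 °C: 617.15 kJ/s
Q = ΔH = -1240.6 kJ/s = -1240.6 kW
Heat removed = 4466.2 MJ/h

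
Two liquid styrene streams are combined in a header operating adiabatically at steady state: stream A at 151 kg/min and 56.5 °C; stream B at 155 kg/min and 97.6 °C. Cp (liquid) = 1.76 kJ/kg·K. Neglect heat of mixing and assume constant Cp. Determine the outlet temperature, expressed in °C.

No heat crosses the boundary, so H_out = H_in.
Σ ṁᵢCp,ᵢTᵢ = 151×1.76×56.5 + 155×1.76×97.6 = 41641
Σ ṁᵢCp,ᵢ = 151×1.76 + 155×1.76 = 538.56
T_out = 41641 / 538.56 = 77.319 °C

T_out = 77.3 °C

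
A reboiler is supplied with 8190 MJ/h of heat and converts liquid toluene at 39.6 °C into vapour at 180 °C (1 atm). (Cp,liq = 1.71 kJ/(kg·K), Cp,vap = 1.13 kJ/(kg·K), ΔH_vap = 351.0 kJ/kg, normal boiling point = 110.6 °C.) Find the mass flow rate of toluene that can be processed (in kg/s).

Δh = 1.71×(110.6−39.6) + 351.0 + 1.13×(180−110.6) = 550.83 kJ/kg
Q = 8190 MJ/h = 2275 kJ/s = 2275 kJ/s
ṁ = Q/Δh = 2275 / 550.83 = 4.1301 kg/s

ṁ = 4.13 kg/s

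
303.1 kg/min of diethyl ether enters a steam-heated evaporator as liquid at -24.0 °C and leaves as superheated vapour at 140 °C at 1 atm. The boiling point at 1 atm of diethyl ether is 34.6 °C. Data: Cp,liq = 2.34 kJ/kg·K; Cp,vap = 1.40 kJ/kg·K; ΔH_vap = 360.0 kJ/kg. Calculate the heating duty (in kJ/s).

Q = 3260 kJ/s

liquid -24.0→34.6 °C: 137.12 kJ/kg
vaporisation at 34.6 °C: 360 kJ/kg
vapour 34.6→140 °C: 147.56 kJ/kg
Δh = 137.12 + 360 + 147.56 = 644.68 kJ/kg
Q = ṁ·Δh = 303.1 kg/min × 644.68 kJ/kg = 195400 kJ/min
|Q| = 3256.7 kW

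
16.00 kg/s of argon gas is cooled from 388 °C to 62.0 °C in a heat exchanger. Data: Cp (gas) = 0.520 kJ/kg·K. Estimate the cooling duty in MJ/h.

Q = ṁ·Cp·ΔT = 16.00 × 0.520 × (62.0 − 388) = -2712.3 kJ/s
Cooling duty = 9764.4 MJ/h

Q_c = 9760 MJ/h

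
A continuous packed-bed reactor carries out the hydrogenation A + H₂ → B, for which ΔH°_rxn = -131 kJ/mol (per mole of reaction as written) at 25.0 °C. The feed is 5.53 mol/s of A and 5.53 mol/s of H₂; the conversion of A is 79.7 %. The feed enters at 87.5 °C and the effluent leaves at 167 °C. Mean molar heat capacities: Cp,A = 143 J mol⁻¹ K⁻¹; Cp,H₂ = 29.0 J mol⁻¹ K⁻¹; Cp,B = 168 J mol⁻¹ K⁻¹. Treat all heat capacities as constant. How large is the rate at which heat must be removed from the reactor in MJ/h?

Q_out = 1820 MJ/h

Extent of reaction ξ = 0.797 × 5.53 = 4.4074 mol/s
Reaction term: ξ·ΔH°_rxn = 4.4074 × -131 = -577.37 kJ/s
Sensible, feed 87.5→25 °C: -59.448 kJ/s
Outlet flows (mol/s): A 1.1226, H₂ 1.1226, B 4.4074
Sensible, products 25→167 °C: 132.56 kJ/s
Q = ΔH = -504.26 kJ/s = -504.26 kW
Heat removed = 1815.3 MJ/h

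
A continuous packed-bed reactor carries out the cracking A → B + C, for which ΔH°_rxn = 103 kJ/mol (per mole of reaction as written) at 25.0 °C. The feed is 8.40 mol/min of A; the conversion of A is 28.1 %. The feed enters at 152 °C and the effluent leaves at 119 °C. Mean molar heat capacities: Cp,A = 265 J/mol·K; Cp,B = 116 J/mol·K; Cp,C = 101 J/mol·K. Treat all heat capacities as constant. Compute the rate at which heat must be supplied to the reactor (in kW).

Q_in = 2.65 kW

Extent of reaction ξ = 0.281 × 8.40 = 2.3604 mol/min
Reaction term: ξ·ΔH°_rxn = 2.3604 × 103 = 243.12 kJ/min
Sensible, feed 152→25 °C: -282.7 kJ/min
Outlet flows (mol/min): A 6.0396, B 2.3604, C 2.3604
Sensible, products 25→119 °C: 198.59 kJ/min
Q = ΔH = 159.01 kJ/min = 2.6502 kW
Heat supplied = 2.6502 kW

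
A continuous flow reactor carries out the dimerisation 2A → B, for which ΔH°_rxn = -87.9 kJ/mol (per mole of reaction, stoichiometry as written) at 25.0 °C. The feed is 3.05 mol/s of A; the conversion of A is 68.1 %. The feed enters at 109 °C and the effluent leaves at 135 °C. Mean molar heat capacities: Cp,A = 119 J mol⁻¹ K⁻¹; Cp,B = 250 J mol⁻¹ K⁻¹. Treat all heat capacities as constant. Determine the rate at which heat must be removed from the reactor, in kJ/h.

Extent of reaction ξ = 0.681 × 3.05 / 2 = 1.0385 mol/s
Reaction term: ξ·ΔH°_rxn = 1.0385 × -87.9 = -91.286 kJ/s
Sensible, feed 109→25 °C: -30.488 kJ/s
Outlet flows (mol/s): A 0.97295, B 1.0385
Sensible, products 25→135 °C: 41.295 kJ/s
Q = ΔH = -80.479 kJ/s = -80.479 kW
Heat removed = 289720 kJ/h

Q_out = 290000 kJ/h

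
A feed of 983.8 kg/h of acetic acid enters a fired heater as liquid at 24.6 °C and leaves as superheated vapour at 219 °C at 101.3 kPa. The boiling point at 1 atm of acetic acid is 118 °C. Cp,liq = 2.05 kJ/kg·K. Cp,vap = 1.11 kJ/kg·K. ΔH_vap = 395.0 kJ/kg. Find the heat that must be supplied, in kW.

liquid 24.6→118 °C: 191.47 kJ/kg
vaporisation at 118 °C: 395 kJ/kg
vapour 118→219 °C: 112.11 kJ/kg
Δh = 191.47 + 395 + 112.11 = 698.58 kJ/kg
Q = ṁ·Δh = 983.8 kg/h × 698.58 kJ/kg = 687260 kJ/h
|Q| = 190.91 kW

Q = 191 kW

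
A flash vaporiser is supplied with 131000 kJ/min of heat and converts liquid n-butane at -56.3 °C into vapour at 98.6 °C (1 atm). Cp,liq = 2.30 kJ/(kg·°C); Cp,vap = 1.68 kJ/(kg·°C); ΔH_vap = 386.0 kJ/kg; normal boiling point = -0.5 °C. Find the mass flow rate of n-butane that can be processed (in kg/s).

ṁ = 3.21 kg/s

Δh = 2.30×(-0.5−-56.3) + 386.0 + 1.68×(98.6−-0.5) = 680.83 kJ/kg
Q = 131000 kJ/min = 2183.3 kJ/s = 2183.3 kJ/s
ṁ = Q/Δh = 2183.3 / 680.83 = 3.2069 kg/s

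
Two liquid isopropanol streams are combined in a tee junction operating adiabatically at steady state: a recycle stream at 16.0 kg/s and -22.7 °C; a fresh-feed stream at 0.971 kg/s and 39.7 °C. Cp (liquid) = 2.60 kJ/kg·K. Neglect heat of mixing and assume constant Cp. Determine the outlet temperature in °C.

Energy balance with Q = 0: Σ ṁᵢCp,ᵢ(T_out − Tᵢ) = 0
T_out = Σ ṁᵢCp,ᵢTᵢ / Σ ṁᵢCp,ᵢ
      = -844.09 / 44.125 = -19.13 °C

T_out = -19.1 °C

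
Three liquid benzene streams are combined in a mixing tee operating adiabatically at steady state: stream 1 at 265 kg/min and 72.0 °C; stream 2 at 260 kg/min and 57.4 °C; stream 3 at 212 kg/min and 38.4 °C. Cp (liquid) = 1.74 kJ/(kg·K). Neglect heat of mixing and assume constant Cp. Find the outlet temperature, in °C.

No heat crosses the boundary, so H_out = H_in.
Σ ṁᵢCp,ᵢTᵢ = 265×1.74×72.0 + 260×1.74×57.4 + 212×1.74×38.4 = 73332
Σ ṁᵢCp,ᵢ = 265×1.74 + 260×1.74 + 212×1.74 = 1282.4
T_out = 73332 / 1282.4 = 57.184 °C

T_out = 57.2 °C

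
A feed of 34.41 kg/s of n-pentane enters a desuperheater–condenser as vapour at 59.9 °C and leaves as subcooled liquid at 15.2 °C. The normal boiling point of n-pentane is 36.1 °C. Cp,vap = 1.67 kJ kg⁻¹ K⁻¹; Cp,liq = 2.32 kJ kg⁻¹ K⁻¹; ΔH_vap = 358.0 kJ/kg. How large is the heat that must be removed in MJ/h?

vapour 59.9→36.1 °C: -39.746 kJ/kg
condensation at 36.1 °C: -358 kJ/kg
liquid 36.1→15.2 °C: -48.488 kJ/kg
Δh = -39.746 + -358 + -48.488 = -446.23 kJ/kg
Q = ṁ·Δh = 34.41 kg/s × -446.23 kJ/kg = -15355 kJ/s
|Q| = 15355 kW = 55278 MJ/h

Q_c = 55300 MJ/h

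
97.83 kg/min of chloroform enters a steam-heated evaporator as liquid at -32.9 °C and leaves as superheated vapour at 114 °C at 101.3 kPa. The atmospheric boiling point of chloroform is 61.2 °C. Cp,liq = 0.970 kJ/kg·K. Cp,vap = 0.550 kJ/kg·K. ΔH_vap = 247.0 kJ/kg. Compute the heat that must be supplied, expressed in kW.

Q = 599 kW

liquid -32.9→61.2 °C: 91.277 kJ/kg
vaporisation at 61.2 °C: 247 kJ/kg
vapour 61.2→114 °C: 29.04 kJ/kg
Δh = 91.277 + 247 + 29.04 = 367.32 kJ/kg
Q = ṁ·Δh = 97.83 kg/min × 367.32 kJ/kg = 35935 kJ/min
|Q| = 598.91 kW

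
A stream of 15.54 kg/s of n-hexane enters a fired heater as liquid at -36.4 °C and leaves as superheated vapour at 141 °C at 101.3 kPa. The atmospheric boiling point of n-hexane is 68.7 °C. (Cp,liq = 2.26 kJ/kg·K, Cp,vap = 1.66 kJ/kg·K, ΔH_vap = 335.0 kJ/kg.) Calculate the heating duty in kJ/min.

Q = 646000 kJ/min

liquid -36.4→68.7 °C: 237.53 kJ/kg
vaporisation at 68.7 °C: 335 kJ/kg
vapour 68.7→141 °C: 120.02 kJ/kg
Δh = 237.53 + 335 + 120.02 = 692.54 kJ/kg
Q = ṁ·Δh = 15.54 kg/s × 692.54 kJ/kg = 10762 kJ/s
|Q| = 10762 kW = 645730 kJ/min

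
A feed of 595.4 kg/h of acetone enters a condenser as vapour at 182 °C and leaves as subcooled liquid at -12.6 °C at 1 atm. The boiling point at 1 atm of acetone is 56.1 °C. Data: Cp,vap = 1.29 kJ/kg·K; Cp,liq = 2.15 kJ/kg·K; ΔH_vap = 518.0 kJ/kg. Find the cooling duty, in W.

vapour 182→56.1 °C: -162.41 kJ/kg
condensation at 56.1 °C: -518 kJ/kg
liquid 56.1→-12.6 °C: -147.71 kJ/kg
Δh = -162.41 + -518 + -147.71 = -828.12 kJ/kg
Q = ṁ·Δh = 595.4 kg/h × -828.12 kJ/kg = -493060 kJ/h
|Q| = 136.96 kW = 136960 W

Q_c = 137000 W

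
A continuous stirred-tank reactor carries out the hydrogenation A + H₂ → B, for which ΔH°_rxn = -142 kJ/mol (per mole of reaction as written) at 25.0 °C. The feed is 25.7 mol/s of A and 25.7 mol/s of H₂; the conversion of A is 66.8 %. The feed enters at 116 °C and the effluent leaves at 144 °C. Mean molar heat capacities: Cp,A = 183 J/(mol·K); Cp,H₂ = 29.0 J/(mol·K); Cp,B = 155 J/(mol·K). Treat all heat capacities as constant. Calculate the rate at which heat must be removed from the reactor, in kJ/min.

Q_out = 144000 kJ/min

Extent of reaction ξ = 0.668 × 25.7 = 17.168 mol/s
Reaction term: ξ·ΔH°_rxn = 17.168 × -142 = -2437.8 kJ/s
Sensible, feed 116→25 °C: -495.8 kJ/s
Outlet flows (mol/s): A 8.5324, H₂ 8.5324, B 17.168
Sensible, products 25→144 °C: 531.91 kJ/s
Q = ΔH = -2401.7 kJ/s = -2401.7 kW
Heat removed = 144100 kJ/min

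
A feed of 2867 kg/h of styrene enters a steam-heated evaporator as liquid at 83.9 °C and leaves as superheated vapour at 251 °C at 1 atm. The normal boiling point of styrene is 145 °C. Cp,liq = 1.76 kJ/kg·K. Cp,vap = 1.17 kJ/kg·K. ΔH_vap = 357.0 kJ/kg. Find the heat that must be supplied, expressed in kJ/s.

liquid 83.9→145 °C: 107.54 kJ/kg
vaporisation at 145 °C: 357 kJ/kg
vapour 145→251 °C: 124.02 kJ/kg
Δh = 107.54 + 357 + 124.02 = 588.56 kJ/kg
Q = ṁ·Δh = 2867 kg/h × 588.56 kJ/kg = 1.6874e+06 kJ/h
|Q| = 468.72 kW

Q = 469 kJ/s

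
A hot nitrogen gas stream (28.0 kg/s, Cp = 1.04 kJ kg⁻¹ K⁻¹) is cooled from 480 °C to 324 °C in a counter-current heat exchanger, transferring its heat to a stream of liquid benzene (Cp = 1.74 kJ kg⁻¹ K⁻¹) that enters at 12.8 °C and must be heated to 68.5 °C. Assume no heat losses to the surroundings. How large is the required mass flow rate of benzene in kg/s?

Heat released by hot stream: Q = 28.0 × 1.04 × (480 − 324) = 4542.7 kJ/s
Energy balance on cold side (adiabatic exchanger): Q = ṁ_c·Cp_c·(T_c,out − T_c,in)
ṁ_c = 4542.7 / [1.74 × (68.5 − 12.8)] = 46.872 kg/s

ṁ_c = 46.9 kg/s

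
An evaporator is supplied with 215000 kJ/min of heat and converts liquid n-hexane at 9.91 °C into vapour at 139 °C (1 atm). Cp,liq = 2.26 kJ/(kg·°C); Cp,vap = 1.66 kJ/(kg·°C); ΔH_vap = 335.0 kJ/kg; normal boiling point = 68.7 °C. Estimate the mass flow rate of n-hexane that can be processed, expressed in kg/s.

Δh = 2.26×(68.7−9.91) + 335.0 + 1.66×(139−68.7) = 584.56 kJ/kg
Q = 215000 kJ/min = 3583.3 kJ/s = 3583.3 kJ/s
ṁ = Q/Δh = 3583.3 / 584.56 = 6.1299 kg/s

ṁ = 6.13 kg/s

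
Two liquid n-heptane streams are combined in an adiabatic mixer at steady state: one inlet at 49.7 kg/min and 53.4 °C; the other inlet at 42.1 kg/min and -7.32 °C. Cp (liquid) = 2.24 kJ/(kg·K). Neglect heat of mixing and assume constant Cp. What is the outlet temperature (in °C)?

T_out = 25.6 °C

Energy balance with Q = 0: Σ ṁᵢCp,ᵢ(T_out − Tᵢ) = 0
T_out = Σ ṁᵢCp,ᵢTᵢ / Σ ṁᵢCp,ᵢ
      = 5254.6 / 205.63 = 25.553 °C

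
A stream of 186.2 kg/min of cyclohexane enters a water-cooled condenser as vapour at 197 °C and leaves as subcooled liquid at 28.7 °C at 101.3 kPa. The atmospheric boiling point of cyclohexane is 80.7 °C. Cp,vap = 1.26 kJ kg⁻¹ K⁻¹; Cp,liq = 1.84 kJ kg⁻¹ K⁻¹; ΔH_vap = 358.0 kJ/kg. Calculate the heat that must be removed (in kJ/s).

vapour 197→80.7 °C: -146.54 kJ/kg
condensation at 80.7 °C: -358 kJ/kg
liquid 80.7→28.7 °C: -95.68 kJ/kg
Δh = -146.54 + -358 + -95.68 = -600.22 kJ/kg
Q = ṁ·Δh = 186.2 kg/min × -600.22 kJ/kg = -111760 kJ/min
|Q| = 1862.7 kW

Q_c = 1860 kJ/s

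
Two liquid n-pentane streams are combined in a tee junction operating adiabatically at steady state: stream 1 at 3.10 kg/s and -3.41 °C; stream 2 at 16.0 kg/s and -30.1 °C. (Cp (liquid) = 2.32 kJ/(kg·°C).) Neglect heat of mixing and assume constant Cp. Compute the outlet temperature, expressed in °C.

T_out = -25.8 °C

Energy balance with Q = 0: Σ ṁᵢCp,ᵢ(T_out − Tᵢ) = 0
Σ ṁᵢCp,ᵢTᵢ = 3.10×2.32×-3.41 + 16.0×2.32×-30.1 = -1141.8
Σ ṁᵢCp,ᵢ = 3.10×2.32 + 16.0×2.32 = 44.312
T_out = -1141.8 / 44.312 = -25.768 °C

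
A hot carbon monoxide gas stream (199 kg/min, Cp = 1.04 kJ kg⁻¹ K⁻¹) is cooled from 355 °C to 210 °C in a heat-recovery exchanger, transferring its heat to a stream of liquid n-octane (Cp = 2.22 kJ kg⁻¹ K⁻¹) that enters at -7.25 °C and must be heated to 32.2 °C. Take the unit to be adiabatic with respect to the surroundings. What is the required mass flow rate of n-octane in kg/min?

Heat released by hot stream: Q = 199 × 1.04 × (355 − 210) = 30009 kJ/min
Energy balance on cold side (adiabatic exchanger): Q = ṁ_c·Cp_c·(T_c,out − T_c,in)
ṁ_c = 30009 / [2.22 × (32.2 − -7.25)] = 342.65 kg/min

ṁ_c = 343 kg/min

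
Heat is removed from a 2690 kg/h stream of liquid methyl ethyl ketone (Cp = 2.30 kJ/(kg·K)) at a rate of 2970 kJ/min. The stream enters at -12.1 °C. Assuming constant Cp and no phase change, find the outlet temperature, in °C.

Q = 2970 kJ/min = 178200 kJ/h
ΔT = Q/(ṁ·Cp) = 178200/(2690×2.30) = 28.802 K
T_out = -12.1 − 28.802 = -40.902 °C

T_out = -40.9 °C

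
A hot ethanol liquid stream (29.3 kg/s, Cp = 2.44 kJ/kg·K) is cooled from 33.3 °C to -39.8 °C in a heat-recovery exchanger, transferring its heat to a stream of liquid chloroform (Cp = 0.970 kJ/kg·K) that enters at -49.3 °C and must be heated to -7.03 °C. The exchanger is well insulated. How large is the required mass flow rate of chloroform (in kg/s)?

ṁ_c = 127 kg/s

Heat released by hot stream: Q = 29.3 × 2.44 × (33.3 − -39.8) = 5226.1 kJ/s
Energy balance on cold side (adiabatic exchanger): Q = ṁ_c·Cp_c·(T_c,out − T_c,in)
ṁ_c = 5226.1 / [0.970 × (-7.03 − -49.3)] = 127.46 kg/s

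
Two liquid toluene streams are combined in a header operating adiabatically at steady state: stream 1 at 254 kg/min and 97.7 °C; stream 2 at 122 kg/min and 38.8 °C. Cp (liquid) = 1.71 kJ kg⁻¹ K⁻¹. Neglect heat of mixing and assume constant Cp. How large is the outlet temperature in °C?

T_out = 78.6 °C

Energy balance with Q = 0: Σ ṁᵢCp,ᵢ(T_out − Tᵢ) = 0
T_out = Σ ṁᵢCp,ᵢTᵢ / Σ ṁᵢCp,ᵢ
      = 50529 / 642.96 = 78.589 °C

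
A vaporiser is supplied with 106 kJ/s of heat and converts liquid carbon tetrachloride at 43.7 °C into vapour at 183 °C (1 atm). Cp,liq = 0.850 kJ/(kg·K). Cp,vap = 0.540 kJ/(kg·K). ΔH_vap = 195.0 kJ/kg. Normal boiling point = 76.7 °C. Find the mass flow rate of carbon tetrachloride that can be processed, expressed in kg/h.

ṁ = 1360 kg/h

Δh = 0.850×(76.7−43.7) + 195.0 + 0.540×(183−76.7) = 280.45 kJ/kg
Q = 106 kJ/s = 106 kJ/s = 381600 kJ/h
ṁ = Q/Δh = 381600 / 280.45 = 1360.7 kg/h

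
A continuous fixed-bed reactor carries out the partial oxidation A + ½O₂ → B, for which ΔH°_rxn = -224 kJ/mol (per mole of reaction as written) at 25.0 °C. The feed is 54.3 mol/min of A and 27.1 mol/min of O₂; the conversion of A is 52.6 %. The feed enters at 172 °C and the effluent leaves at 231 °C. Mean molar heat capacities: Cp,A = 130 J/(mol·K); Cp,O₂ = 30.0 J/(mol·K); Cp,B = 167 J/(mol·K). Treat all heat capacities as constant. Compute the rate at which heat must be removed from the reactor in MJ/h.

Extent of reaction ξ = 0.526 × 54.3 = 28.562 mol/min
Reaction term: ξ·ΔH°_rxn = 28.562 × -224 = -6397.8 kJ/min
Sensible, feed 172→25 °C: -1157.2 kJ/min
Outlet flows (mol/min): A 25.738, O₂ 12.819, B 28.562
Sensible, products 25→231 °C: 1751.1 kJ/min
Q = ΔH = -5804 kJ/min = -96.733 kW
Heat removed = 348.24 MJ/h

Q_out = 348 MJ/h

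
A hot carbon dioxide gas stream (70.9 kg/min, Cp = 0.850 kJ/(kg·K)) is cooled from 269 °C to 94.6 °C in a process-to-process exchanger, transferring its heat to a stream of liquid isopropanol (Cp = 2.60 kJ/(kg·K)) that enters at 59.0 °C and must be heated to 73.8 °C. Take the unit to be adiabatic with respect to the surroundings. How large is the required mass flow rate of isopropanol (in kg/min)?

Heat released by hot stream: Q = 70.9 × 0.850 × (269 − 94.6) = 10510 kJ/min
Energy balance on cold side (adiabatic exchanger): Q = ṁ_c·Cp_c·(T_c,out − T_c,in)
ṁ_c = 10510 / [2.60 × (73.8 − 59.0)] = 273.13 kg/min

ṁ_c = 273 kg/min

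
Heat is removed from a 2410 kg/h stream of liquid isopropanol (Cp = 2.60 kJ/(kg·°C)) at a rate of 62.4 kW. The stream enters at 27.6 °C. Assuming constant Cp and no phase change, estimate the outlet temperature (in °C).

T_out = -8.25 °C

Q = 62.4 kW = 224640 kJ/h
ΔT = Q/(ṁ·Cp) = 224640/(2410×2.60) = 35.851 K
T_out = 27.6 − 35.851 = -8.2506 °C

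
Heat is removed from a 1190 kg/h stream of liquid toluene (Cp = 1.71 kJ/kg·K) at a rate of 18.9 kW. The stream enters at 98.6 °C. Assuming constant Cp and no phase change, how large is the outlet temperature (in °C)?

Q = 18.9 kW = 68040 kJ/h
ΔT = Q/(ṁ·Cp) = 68040/(1190×1.71) = 33.437 K
T_out = 98.6 − 33.437 = 65.163 °C

T_out = 65.2 °C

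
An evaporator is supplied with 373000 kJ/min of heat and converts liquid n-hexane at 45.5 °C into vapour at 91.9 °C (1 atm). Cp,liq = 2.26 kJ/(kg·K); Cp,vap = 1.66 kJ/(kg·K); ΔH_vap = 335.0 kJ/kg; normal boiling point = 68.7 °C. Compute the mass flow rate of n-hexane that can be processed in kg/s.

Δh = 2.26×(68.7−45.5) + 335.0 + 1.66×(91.9−68.7) = 425.94 kJ/kg
Q = 373000 kJ/min = 6216.7 kJ/s = 6216.7 kJ/s
ṁ = Q/Δh = 6216.7 / 425.94 = 14.595 kg/s

ṁ = 14.6 kg/s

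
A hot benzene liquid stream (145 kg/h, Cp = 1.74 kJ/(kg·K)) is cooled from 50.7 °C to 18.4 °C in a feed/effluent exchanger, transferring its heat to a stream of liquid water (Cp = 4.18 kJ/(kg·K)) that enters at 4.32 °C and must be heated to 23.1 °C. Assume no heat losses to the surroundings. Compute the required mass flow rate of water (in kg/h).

Heat released by hot stream: Q = 145 × 1.74 × (50.7 − 18.4) = 8149.3 kJ/h
Energy balance on cold side (adiabatic exchanger): Q = ṁ_c·Cp_c·(T_c,out − T_c,in)
ṁ_c = 8149.3 / [4.18 × (23.1 − 4.32)] = 103.81 kg/h

ṁ_c = 104 kg/h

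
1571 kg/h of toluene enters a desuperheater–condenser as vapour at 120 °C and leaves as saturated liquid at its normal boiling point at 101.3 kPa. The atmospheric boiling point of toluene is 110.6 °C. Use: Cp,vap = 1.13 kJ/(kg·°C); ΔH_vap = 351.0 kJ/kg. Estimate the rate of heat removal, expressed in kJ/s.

vapour 120→110.6 °C: -10.622 kJ/kg
condensation at 110.6 °C: -351 kJ/kg
Δh = -10.622 + -351 = -361.62 kJ/kg
Q = ṁ·Δh = 1571 kg/h × -361.62 kJ/kg = -568110 kJ/h
|Q| = 157.81 kW

Q_c = 158 kJ/s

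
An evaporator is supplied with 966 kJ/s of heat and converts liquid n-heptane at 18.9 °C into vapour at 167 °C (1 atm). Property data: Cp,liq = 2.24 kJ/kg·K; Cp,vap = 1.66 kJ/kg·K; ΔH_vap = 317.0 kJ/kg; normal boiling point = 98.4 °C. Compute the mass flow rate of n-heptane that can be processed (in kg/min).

ṁ = 95.2 kg/min

Δh = 2.24×(98.4−18.9) + 317.0 + 1.66×(167−98.4) = 608.96 kJ/kg
Q = 966 kJ/s = 966 kJ/s = 57960 kJ/min
ṁ = Q/Δh = 57960 / 608.96 = 95.179 kg/min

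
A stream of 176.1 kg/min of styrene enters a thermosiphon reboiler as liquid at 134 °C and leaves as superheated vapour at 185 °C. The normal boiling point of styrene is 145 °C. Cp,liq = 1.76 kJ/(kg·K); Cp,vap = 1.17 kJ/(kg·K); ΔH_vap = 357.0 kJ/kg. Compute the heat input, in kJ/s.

Q = 1240 kJ/s

liquid 134→145 °C: 19.36 kJ/kg
vaporisation at 145 °C: 357 kJ/kg
vapour 145→185 °C: 46.8 kJ/kg
Δh = 19.36 + 357 + 46.8 = 423.16 kJ/kg
Q = ṁ·Δh = 176.1 kg/min × 423.16 kJ/kg = 74518 kJ/min
|Q| = 1242 kW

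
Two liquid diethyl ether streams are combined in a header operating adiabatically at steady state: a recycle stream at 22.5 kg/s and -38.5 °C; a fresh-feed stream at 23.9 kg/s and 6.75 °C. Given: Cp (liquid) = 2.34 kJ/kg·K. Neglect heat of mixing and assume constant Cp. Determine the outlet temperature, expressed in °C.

T_out = -15.2 °C

Energy balance with Q = 0: Σ ṁᵢCp,ᵢ(T_out − Tᵢ) = 0
T_out = Σ ṁᵢCp,ᵢTᵢ / Σ ṁᵢCp,ᵢ
      = -1649.5 / 108.58 = -15.192 °C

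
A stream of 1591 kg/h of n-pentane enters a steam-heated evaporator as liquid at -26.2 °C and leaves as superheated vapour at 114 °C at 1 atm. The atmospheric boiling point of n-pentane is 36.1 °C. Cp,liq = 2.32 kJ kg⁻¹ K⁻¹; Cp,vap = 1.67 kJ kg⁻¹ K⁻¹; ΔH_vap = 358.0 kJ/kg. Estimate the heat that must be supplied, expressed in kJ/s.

liquid -26.2→36.1 °C: 144.54 kJ/kg
vaporisation at 36.1 °C: 358 kJ/kg
vapour 36.1→114 °C: 130.09 kJ/kg
Δh = 144.54 + 358 + 130.09 = 632.63 kJ/kg
Q = ṁ·Δh = 1591 kg/h × 632.63 kJ/kg = 1.0065e+06 kJ/h
|Q| = 279.59 kW

Q = 280 kJ/s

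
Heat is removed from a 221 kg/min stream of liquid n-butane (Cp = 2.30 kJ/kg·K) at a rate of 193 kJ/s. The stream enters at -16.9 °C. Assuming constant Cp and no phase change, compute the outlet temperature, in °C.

T_out = -39.7 °C

Q = 193 kJ/s = 11580 kJ/min
ΔT = Q/(ṁ·Cp) = 11580/(221×2.30) = 22.782 K
T_out = -16.9 − 22.782 = -39.682 °C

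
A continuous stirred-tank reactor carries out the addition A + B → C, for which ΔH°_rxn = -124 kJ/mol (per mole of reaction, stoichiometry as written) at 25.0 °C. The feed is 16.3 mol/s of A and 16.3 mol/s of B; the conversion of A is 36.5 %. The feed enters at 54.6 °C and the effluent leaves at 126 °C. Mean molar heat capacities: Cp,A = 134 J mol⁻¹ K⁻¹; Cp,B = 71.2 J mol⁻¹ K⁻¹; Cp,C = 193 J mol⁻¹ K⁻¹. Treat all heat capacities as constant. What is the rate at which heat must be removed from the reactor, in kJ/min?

Extent of reaction ξ = 0.365 × 16.3 = 5.9495 mol/s
Reaction term: ξ·ΔH°_rxn = 5.9495 × -124 = -737.74 kJ/s
Sensible, feed 54.6→25 °C: -99.005 kJ/s
Outlet flows (mol/s): A 10.351, B 10.351, C 5.9495
Sensible, products 25→126 °C: 330.49 kJ/s
Q = ΔH = -506.25 kJ/s = -506.25 kW
Heat removed = 30375 kJ/min

Q_out = 30400 kJ/min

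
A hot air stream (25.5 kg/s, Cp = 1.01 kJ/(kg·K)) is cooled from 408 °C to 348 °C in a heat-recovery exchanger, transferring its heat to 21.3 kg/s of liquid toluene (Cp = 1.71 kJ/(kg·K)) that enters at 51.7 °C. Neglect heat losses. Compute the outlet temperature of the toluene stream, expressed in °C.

T_c,out = 94.1 °C

Heat released by hot stream: Q = 25.5 × 1.01 × (408 − 348) = 1545.3 kJ/s
Energy balance on cold side (adiabatic exchanger): Q = ṁ_c·Cp_c·(T_c,out − T_c,in)
T_c,out = 51.7 + 1545.3/(21.3 × 1.71) = 94.126 °C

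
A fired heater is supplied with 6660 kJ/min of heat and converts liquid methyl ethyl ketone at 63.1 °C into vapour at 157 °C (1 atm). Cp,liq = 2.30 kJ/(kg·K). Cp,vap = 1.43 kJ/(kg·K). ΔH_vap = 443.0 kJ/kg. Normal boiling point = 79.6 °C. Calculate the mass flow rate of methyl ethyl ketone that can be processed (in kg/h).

ṁ = 675 kg/h

Δh = 2.30×(79.6−63.1) + 443.0 + 1.43×(157−79.6) = 591.63 kJ/kg
Q = 6660 kJ/min = 111 kJ/s = 399600 kJ/h
ṁ = Q/Δh = 399600 / 591.63 = 675.42 kg/h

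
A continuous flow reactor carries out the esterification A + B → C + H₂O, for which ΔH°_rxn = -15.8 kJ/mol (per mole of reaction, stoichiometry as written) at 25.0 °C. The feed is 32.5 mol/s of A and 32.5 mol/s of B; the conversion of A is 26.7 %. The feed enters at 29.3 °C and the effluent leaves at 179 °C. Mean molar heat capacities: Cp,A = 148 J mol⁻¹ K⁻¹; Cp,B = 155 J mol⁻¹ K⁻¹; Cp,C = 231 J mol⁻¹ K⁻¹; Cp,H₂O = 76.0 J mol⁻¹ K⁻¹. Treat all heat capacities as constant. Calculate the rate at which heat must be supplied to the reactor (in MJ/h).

Extent of reaction ξ = 0.267 × 32.5 = 8.6775 mol/s
Reaction term: ξ·ΔH°_rxn = 8.6775 × -15.8 = -137.1 kJ/s
Sensible, feed 29.3→25 °C: -42.344 kJ/s
Outlet flows (mol/s): A 23.822, B 23.822, C 8.6775, H₂O 8.6775
Sensible, products 25→179 °C: 1521.9 kJ/s
Q = ΔH = 1342.4 kJ/s = 1342.4 kW
Heat supplied = 4832.7 MJ/h

Q_in = 4830 MJ/h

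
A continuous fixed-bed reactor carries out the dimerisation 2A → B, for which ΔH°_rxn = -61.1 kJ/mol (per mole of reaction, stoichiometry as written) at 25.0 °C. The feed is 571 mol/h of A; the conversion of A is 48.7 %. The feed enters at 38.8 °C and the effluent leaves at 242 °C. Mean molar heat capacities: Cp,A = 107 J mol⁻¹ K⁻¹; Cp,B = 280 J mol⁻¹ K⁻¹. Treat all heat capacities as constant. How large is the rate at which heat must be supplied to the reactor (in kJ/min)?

Q_in = 98.5 kJ/min

Extent of reaction ξ = 0.487 × 571 / 2 = 139.04 mol/h
Reaction term: ξ·ΔH°_rxn = 139.04 × -61.1 = -8495.3 kJ/h
Sensible, feed 38.8→25 °C: -843.14 kJ/h
Outlet flows (mol/h): A 292.92, B 139.04
Sensible, products 25→242 °C: 15249 kJ/h
Q = ΔH = 5911 kJ/h = 1.6419 kW
Heat supplied = 98.516 kJ/min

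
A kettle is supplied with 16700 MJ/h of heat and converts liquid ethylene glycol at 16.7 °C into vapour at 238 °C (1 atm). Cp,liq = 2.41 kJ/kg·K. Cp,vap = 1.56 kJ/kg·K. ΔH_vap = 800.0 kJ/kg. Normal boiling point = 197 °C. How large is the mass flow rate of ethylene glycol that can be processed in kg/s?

ṁ = 3.57 kg/s

Δh = 2.41×(197−16.7) + 800.0 + 1.56×(238−197) = 1298.5 kJ/kg
Q = 16700 MJ/h = 4638.9 kJ/s = 4638.9 kJ/s
ṁ = Q/Δh = 4638.9 / 1298.5 = 3.5725 kg/s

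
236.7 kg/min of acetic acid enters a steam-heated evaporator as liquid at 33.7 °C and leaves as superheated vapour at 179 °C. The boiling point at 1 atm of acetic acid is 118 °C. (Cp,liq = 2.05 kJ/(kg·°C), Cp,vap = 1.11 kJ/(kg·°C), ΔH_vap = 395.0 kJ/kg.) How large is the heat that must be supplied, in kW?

liquid 33.7→118 °C: 172.81 kJ/kg
vaporisation at 118 °C: 395 kJ/kg
vapour 118→179 °C: 67.71 kJ/kg
Δh = 172.81 + 395 + 67.71 = 635.52 kJ/kg
Q = ṁ·Δh = 236.7 kg/min × 635.52 kJ/kg = 150430 kJ/min
|Q| = 2507.1 kW

Q = 2510 kW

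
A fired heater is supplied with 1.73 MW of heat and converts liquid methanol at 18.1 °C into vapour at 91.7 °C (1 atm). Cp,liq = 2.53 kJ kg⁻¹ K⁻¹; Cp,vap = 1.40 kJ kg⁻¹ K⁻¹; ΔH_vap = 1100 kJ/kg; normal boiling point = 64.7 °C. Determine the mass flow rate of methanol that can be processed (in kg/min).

Δh = 2.53×(64.7−18.1) + 1100 + 1.40×(91.7−64.7) = 1255.7 kJ/kg
Q = 1.73 MW = 1730 kJ/s = 103800 kJ/min
ṁ = Q/Δh = 103800 / 1255.7 = 82.663 kg/min

ṁ = 82.7 kg/min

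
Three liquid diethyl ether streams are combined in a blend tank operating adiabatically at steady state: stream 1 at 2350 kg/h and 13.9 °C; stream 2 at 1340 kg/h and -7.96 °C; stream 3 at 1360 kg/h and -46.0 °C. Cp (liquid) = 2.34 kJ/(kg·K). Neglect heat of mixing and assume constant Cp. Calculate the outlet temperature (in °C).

T_out = -8.03 °C

Energy balance with Q = 0: Σ ṁᵢCp,ᵢ(T_out − Tᵢ) = 0
Σ ṁᵢCp,ᵢTᵢ = 2350×2.34×13.9 + 1340×2.34×-7.96 + 1360×2.34×-46.0 = -94914
Σ ṁᵢCp,ᵢ = 2350×2.34 + 1340×2.34 + 1360×2.34 = 11817
T_out = -94914 / 11817 = -8.032 °C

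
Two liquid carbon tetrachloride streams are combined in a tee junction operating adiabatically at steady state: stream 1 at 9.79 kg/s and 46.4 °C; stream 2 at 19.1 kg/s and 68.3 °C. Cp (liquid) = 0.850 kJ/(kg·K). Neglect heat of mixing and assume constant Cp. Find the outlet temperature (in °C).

No heat crosses the boundary, so H_out = H_in.
Σ ṁᵢCp,ᵢTᵢ = 9.79×0.850×46.4 + 19.1×0.850×68.3 = 1495
Σ ṁᵢCp,ᵢ = 9.79×0.850 + 19.1×0.850 = 24.556
T_out = 1495 / 24.556 = 60.879 °C

T_out = 60.9 °C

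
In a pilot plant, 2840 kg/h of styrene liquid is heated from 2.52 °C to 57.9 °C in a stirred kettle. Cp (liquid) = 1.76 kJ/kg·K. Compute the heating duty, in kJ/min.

Q = 4610 kJ/min

Q = ṁ·Cp·ΔT = 2840 × 1.76 × (57.9 − 2.52) = 276810 kJ/h
Converting: 276810 / 3600 s = 76.892 kW
Heating duty = 4613.5 kJ/min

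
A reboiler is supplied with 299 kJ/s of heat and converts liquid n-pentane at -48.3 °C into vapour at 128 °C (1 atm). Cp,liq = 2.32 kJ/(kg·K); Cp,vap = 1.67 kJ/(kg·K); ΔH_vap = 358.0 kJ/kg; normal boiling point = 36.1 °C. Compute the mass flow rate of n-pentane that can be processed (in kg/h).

ṁ = 1520 kg/h

Δh = 2.32×(36.1−-48.3) + 358.0 + 1.67×(128−36.1) = 707.28 kJ/kg
Q = 299 kJ/s = 299 kJ/s = 1.0764e+06 kJ/h
ṁ = Q/Δh = 1.0764e+06 / 707.28 = 1521.9 kg/h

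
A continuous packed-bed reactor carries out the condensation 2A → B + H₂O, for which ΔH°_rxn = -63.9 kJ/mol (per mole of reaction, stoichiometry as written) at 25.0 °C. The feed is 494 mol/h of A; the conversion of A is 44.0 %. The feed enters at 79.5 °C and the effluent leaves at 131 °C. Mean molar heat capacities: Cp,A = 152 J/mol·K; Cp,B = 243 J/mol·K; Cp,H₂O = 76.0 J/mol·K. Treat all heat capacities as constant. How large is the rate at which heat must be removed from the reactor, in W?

Extent of reaction ξ = 0.440 × 494 / 2 = 108.68 mol/h
Reaction term: ξ·ΔH°_rxn = 108.68 × -63.9 = -6944.7 kJ/h
Sensible, feed 79.5→25 °C: -4092.3 kJ/h
Outlet flows (mol/h): A 276.64, B 108.68, H₂O 108.68
Sensible, products 25→131 °C: 8132.1 kJ/h
Q = ΔH = -2904.8 kJ/h = -0.80689 kW
Heat removed = 806.89 W

Q_out = 807 W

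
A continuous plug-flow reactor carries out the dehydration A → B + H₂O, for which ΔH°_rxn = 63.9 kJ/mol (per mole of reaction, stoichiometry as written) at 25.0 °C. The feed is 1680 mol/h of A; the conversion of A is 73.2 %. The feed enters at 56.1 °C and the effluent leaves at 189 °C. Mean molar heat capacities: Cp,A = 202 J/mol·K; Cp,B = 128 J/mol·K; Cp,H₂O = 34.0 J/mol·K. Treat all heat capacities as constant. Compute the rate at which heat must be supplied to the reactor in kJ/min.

Q_in = 1930 kJ/min

Extent of reaction ξ = 0.732 × 1680 = 1229.8 mol/h
Reaction term: ξ·ΔH°_rxn = 1229.8 × 63.9 = 78582 kJ/h
Sensible, feed 56.1→25 °C: -10554 kJ/h
Outlet flows (mol/h): A 450.24, B 1229.8, H₂O 1229.8
Sensible, products 25→189 °C: 47588 kJ/h
Q = ΔH = 115620 kJ/h = 32.115 kW
Heat supplied = 1926.9 kJ/min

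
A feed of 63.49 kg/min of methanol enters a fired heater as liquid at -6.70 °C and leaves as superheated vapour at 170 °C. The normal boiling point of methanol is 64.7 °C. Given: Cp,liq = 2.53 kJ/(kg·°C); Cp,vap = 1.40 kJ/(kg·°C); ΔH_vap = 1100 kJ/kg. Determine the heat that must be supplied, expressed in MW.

Q = 1.51 MW

liquid -6.70→64.7 °C: 180.64 kJ/kg
vaporisation at 64.7 °C: 1100 kJ/kg
vapour 64.7→170 °C: 147.42 kJ/kg
Δh = 180.64 + 1100 + 147.42 = 1428.1 kJ/kg
Q = ṁ·Δh = 63.49 kg/min × 1428.1 kJ/kg = 90668 kJ/min
|Q| = 1511.1 kW = 1.5111 MW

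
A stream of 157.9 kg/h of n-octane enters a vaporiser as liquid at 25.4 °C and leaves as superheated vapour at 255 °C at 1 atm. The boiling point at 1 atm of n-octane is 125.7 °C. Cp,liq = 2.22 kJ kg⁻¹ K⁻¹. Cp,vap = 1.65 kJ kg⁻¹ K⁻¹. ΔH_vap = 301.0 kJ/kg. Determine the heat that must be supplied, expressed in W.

liquid 25.4→125.7 °C: 222.67 kJ/kg
vaporisation at 125.7 °C: 301 kJ/kg
vapour 125.7→255 °C: 213.34 kJ/kg
Δh = 222.67 + 301 + 213.34 = 737.01 kJ/kg
Q = ṁ·Δh = 157.9 kg/h × 737.01 kJ/kg = 116370 kJ/h
|Q| = 32.326 kW = 32326 W

Q = 32300 W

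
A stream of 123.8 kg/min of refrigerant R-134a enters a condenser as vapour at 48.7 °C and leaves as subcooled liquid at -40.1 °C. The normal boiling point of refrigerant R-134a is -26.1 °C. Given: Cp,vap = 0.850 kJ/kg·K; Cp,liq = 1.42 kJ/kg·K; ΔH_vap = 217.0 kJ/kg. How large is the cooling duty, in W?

vapour 48.7→-26.1 °C: -63.58 kJ/kg
condensation at -26.1 °C: -217 kJ/kg
liquid -26.1→-40.1 °C: -19.88 kJ/kg
Δh = -63.58 + -217 + -19.88 = -300.46 kJ/kg
Q = ṁ·Δh = 123.8 kg/min × -300.46 kJ/kg = -37197 kJ/min
|Q| = 619.95 kW = 619950 W

Q_c = 620000 W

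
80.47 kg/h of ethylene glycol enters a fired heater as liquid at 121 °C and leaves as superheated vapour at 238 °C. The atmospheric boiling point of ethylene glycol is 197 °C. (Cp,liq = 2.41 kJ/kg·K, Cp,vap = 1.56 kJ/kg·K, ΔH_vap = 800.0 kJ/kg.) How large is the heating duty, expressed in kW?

Q = 23.4 kW

liquid 121→197 °C: 183.16 kJ/kg
vaporisation at 197 °C: 800 kJ/kg
vapour 197→238 °C: 63.96 kJ/kg
Δh = 183.16 + 800 + 63.96 = 1047.1 kJ/kg
Q = ṁ·Δh = 80.47 kg/h × 1047.1 kJ/kg = 84262 kJ/h
|Q| = 23.406 kW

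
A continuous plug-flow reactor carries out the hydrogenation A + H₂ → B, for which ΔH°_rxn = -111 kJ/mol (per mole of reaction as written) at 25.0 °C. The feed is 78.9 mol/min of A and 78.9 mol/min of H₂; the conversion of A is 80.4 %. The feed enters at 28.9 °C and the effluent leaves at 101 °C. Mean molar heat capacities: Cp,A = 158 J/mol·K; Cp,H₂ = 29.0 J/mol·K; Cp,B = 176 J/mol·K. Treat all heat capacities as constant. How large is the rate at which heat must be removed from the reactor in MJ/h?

Extent of reaction ξ = 0.804 × 78.9 = 63.436 mol/min
Reaction term: ξ·ΔH°_rxn = 63.436 × -111 = -7041.4 kJ/min
Sensible, feed 28.9→25 °C: -57.542 kJ/min
Outlet flows (mol/min): A 15.464, H₂ 15.464, B 63.436
Sensible, products 25→101 °C: 1068.3 kJ/min
Q = ΔH = -6030.6 kJ/min = -100.51 kW
Heat removed = 361.84 MJ/h

Q_out = 362 MJ/h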